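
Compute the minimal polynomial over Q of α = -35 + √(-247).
m_α(x) = x^2 + 70x + 1472

From α + 35 = √(-247), squaring gives (α + 35)^2 = -247, i.e. α^2 + 70α + 1225 = -247, so α^2 + 70α + 1472 = 0. The discriminant of x^2 + 70x + 1472 is (70)^2 - 4·(1472) = 4900 - 5888 = -988, and 4·(-247) is not a perfect square in Q since -247 is squarefree and ≠ 1. Hence x^2 + 70x + 1472 is irreducible over Q and is the minimal polynomial of α.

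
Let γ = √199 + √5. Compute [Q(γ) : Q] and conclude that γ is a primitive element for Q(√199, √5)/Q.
[Q(γ) : Q] = 4 (equivalently, Q(γ) = Q(√199, √5))

Obviously Q(γ) ⊆ Q(√199, √5), and [Q(√199, √5):Q] = 4 (since 199, 5 are distinct squarefree integers > 1 with 995 not a perfect square). To show equality we compute the minimal polynomial of γ. From γ = √199 + √5: γ^2 = 199 + 2√(995) + 5 = 204 + 2√(995), so γ^2 - 204 = 2√(995); squaring, (γ^2 - 204)^2 = 4·995, i.e. γ^4 - 408γ^2 + 41616 - 3980 = 0, i.e. γ^4 - 408γ^2 + 37636 = 0. So γ is a root of x^4 - 408x^2 + 37636. This polynomial is irreducible over Q: it has no rational root (each ±√199 ± √5 is irrational), and any factorization into two quadratics over Q would force √(995) ∈ Q (pairing opposite roots) or √199, √5 ∈ Q (other pairings), all impossible. Hence [Q(γ):Q] = 4 = [Q(√199, √5):Q], so Q(γ) = Q(√199, √5).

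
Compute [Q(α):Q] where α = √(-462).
[Q(α):Q] = 2

[Q(α):Q] equals the degree of the minimal polynomial of α. Here α^2 = -462 and x^2 + 462 is irreducible (d = -462 is squarefree, ≠ 1, hence not a square), so deg(m_α) = 2. Thus [Q(α):Q] = 2.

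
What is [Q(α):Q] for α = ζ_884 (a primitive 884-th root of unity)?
[Q(α):Q] = 384

The minimal polynomial of ζ_884 over Q is the 884-th cyclotomic polynomial Φ_884(x), which is irreducible over Q and has degree φ(884) = 384. Hence [Q(α):Q] = φ(884) = 384.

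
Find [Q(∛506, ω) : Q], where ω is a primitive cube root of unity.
[Q(∛506, ω) : Q] = 6

[Q(∛506):Q] = 3 (min poly x^3 - 506, irreducible since 506 is not a perfect cube). [Q(ω):Q] = 2 (min poly x^2 + x + 1). Since Q(∛506) ⊂ R and ω ∉ R, we have ω ∉ Q(∛506), so x^2 + x + 1 remains irreducible over Q(∛506) and [Q(∛506, ω) : Q(∛506)] = 2. By the tower law, [Q(∛506, ω) : Q] = 3 · 2 = 6. (In fact Q(∛506, ω) is the splitting field of x^3 - 506 over Q.)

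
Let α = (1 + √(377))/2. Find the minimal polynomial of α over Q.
m_α(x) = x^2 - x - 94

From 2α - 1 = √(377), squaring gives (2α - 1)^2 = 377, i.e. 4α^2 - 4α + 1 = 377, so α^2 - α + (1 - 377)/4 = 0. Since 377 ≡ 1 (mod 4), (1 - 377)/4 = -94 ∈ Z. The polynomial x^2 - x - 94 has discriminant 1 - 4·(-94) = 377, which is not a perfect square in Q (d = 377 is squarefree and ≠ 1), so x^2 - x - 94 is irreducible over Q. It is the minimal polynomial of α.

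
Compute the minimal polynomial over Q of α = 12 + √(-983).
m_α(x) = x^2 - 24x + 1127

From α - 12 = √(-983), squaring gives (α - 12)^2 = -983, i.e. α^2 - 24α + 144 = -983, so α^2 - 24α + 1127 = 0. The discriminant of x^2 - 24x + 1127 is (-24)^2 - 4·(1127) = 576 - 4508 = -3932, and 4·(-983) is not a perfect square in Q since -983 is squarefree and ≠ 1. Hence x^2 - 24x + 1127 is irreducible over Q and is the minimal polynomial of α.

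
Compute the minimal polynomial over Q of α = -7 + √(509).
m_α(x) = x^2 + 14x - 460

From α + 7 = √(509), squaring gives (α + 7)^2 = 509, i.e. α^2 + 14α + 49 = 509, so α^2 + 14α - 460 = 0. The discriminant of x^2 + 14x - 460 is (14)^2 - 4·(-460) = 196 + 1840 = 2036, and 4·(509) is not a perfect square in Q since 509 is squarefree and ≠ 1. Hence x^2 + 14x - 460 is irreducible over Q and is the minimal polynomial of α.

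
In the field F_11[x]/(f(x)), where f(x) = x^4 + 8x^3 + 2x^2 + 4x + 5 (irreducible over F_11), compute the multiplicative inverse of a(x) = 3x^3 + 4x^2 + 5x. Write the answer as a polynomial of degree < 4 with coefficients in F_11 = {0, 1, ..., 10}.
a(x)^(-1) ≡ 2x^3 + 4x^2 + 2x (mod f(x))

Since f is irreducible over F_11, F_11[x]/(f) is a field and a(x) ≠ 0 has an inverse. Apply the extended Euclidean algorithm to f(x) and a(x) in F_11[x]: f(x) = (4x + 1)·a(x) + (10x + 5);  a(x) = (8x^2 + 3x + 10)·(10x + 5) + (5). The last nonzero remainder is the constant 5 = gcd(f, a) in F_11. Back-substituting through the division chain expresses 5 = s(x)·a(x) + t(x)·f(x) with s(x) ≡ 10x^3 + 9x^2 + 10x (mod f), so (10x^3 + 9x^2 + 10x)·a(x) ≡ 5 (mod f). Multiplying by 5^(-1) ≡ 9 in F_11 gives a(x)^(-1) ≡ 9·(10x^3 + 9x^2 + 10x) ≡ 2x^3 + 4x^2 + 2x (mod f). Check: (3x^3 + 4x^2 + 5x)·(2x^3 + 4x^2 + 2x) = 6x^6 + 9x^5 + 10x^4 + 6x^3 + 10x^2 ≡ 1 (mod x^4 + 8x^3 + 2x^2 + 4x + 5).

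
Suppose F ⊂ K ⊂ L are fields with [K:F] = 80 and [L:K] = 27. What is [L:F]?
[L:F] = 2160

The tower law says that for any tower of field extensions F ⊂ K ⊂ L with finite degrees, [L:F] = [L:K] · [K:F]. Here this gives [L:F] = 27 · 80 = 2160.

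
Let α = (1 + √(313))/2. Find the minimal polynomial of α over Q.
m_α(x) = x^2 - x - 78

From 2α - 1 = √(313), squaring gives (2α - 1)^2 = 313, i.e. 4α^2 - 4α + 1 = 313, so α^2 - α + (1 - 313)/4 = 0. Since 313 ≡ 1 (mod 4), (1 - 313)/4 = -78 ∈ Z. The polynomial x^2 - x - 78 has discriminant 1 - 4·(-78) = 313, which is not a perfect square in Q (d = 313 is squarefree and ≠ 1), so x^2 - x - 78 is irreducible over Q. It is the minimal polynomial of α.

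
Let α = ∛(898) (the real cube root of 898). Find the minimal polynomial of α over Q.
m_α(x) = x^3 - 898

α satisfies α^3 = 898, so x^3 - 898 annihilates α. By the rational root test, a rational root p/q (in lowest terms) of x^3 - 898 would satisfy p^3 = 898 q^3, forcing q = 1 and p^3 = 898; but 898 is not a perfect cube, contradiction. A monic cubic over Q with no rational root is irreducible (any nontrivial factorization would include a linear factor). Hence x^3 - 898 is the minimal polynomial of α, and in particular [Q(α):Q] = 3.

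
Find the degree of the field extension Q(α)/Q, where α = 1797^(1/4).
[Q(α):Q] = 4

α is a root of x^4 - 1797. By Eisenstein's criterion at the prime p = 3 (which divides the constant term 1797 but p^2 = 9 does not, since 1797 is squarefree), x^4 - 1797 is irreducible over Q. Hence [Q(α):Q] = 4.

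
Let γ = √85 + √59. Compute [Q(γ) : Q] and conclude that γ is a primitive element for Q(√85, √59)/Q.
[Q(γ) : Q] = 4 (equivalently, Q(γ) = Q(√85, √59))

Obviously Q(γ) ⊆ Q(√85, √59), and [Q(√85, √59):Q] = 4 (since 85, 59 are distinct squarefree integers > 1 with 5015 not a perfect square). To show equality we compute the minimal polynomial of γ. From γ = √85 + √59: γ^2 = 85 + 2√(5015) + 59 = 144 + 2√(5015), so γ^2 - 144 = 2√(5015); squaring, (γ^2 - 144)^2 = 4·5015, i.e. γ^4 - 288γ^2 + 20736 - 20060 = 0, i.e. γ^4 - 288γ^2 + 676 = 0. So γ is a root of x^4 - 288x^2 + 676. This polynomial is irreducible over Q: it has no rational root (each ±√85 ± √59 is irrational), and any factorization into two quadratics over Q would force √(5015) ∈ Q (pairing opposite roots) or √85, √59 ∈ Q (other pairings), all impossible. Hence [Q(γ):Q] = 4 = [Q(√85, √59):Q], so Q(γ) = Q(√85, √59).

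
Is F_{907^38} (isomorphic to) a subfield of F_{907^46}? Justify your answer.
No: F_{907^38} is not a subfield of F_{907^46}

F_{p^m} embeds in F_{p^n} iff m | n. Here 38 ∤ 46 (since 46 = 1·38 + 8 with remainder 8 ≠ 0), so F_{907^38} is not a subfield of F_{907^46}. Equivalently: if it were, the tower law would give 38 = [F_{907^38}:F_907] dividing [F_{907^46}:F_907] = 46, contradiction.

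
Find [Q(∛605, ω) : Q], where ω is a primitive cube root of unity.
[Q(∛605, ω) : Q] = 6

[Q(∛605):Q] = 3 (min poly x^3 - 605, irreducible since 605 is not a perfect cube). [Q(ω):Q] = 2 (min poly x^2 + x + 1). Since Q(∛605) ⊂ R and ω ∉ R, we have ω ∉ Q(∛605), so x^2 + x + 1 remains irreducible over Q(∛605) and [Q(∛605, ω) : Q(∛605)] = 2. By the tower law, [Q(∛605, ω) : Q] = 3 · 2 = 6. (In fact Q(∛605, ω) is the splitting field of x^3 - 605 over Q.)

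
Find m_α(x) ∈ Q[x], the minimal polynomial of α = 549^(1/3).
m_α(x) = x^3 - 549

α satisfies α^3 = 549, so x^3 - 549 annihilates α. By the rational root test, a rational root p/q (in lowest terms) of x^3 - 549 would satisfy p^3 = 549 q^3, forcing q = 1 and p^3 = 549; but 549 is not a perfect cube, contradiction. A monic cubic over Q with no rational root is irreducible (any nontrivial factorization would include a linear factor). Hence x^3 - 549 is the minimal polynomial of α, and in particular [Q(α):Q] = 3.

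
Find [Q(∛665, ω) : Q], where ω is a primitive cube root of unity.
[Q(∛665, ω) : Q] = 6

[Q(∛665):Q] = 3 (min poly x^3 - 665, irreducible since 665 is not a perfect cube). [Q(ω):Q] = 2 (min poly x^2 + x + 1). Since Q(∛665) ⊂ R and ω ∉ R, we have ω ∉ Q(∛665), so x^2 + x + 1 remains irreducible over Q(∛665) and [Q(∛665, ω) : Q(∛665)] = 2. By the tower law, [Q(∛665, ω) : Q] = 3 · 2 = 6. (In fact Q(∛665, ω) is the splitting field of x^3 - 665 over Q.)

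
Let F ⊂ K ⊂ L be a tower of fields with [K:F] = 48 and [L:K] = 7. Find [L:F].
[L:F] = 336

The tower law says that for any tower of field extensions F ⊂ K ⊂ L with finite degrees, [L:F] = [L:K] · [K:F]. Here this gives [L:F] = 7 · 48 = 336.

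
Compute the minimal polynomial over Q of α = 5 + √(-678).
m_α(x) = x^2 - 10x + 703

From α - 5 = √(-678), squaring gives (α - 5)^2 = -678, i.e. α^2 - 10α + 25 = -678, so α^2 - 10α + 703 = 0. The discriminant of x^2 - 10x + 703 is (-10)^2 - 4·(703) = 100 - 2812 = -2712, and 4·(-678) is not a perfect square in Q since -678 is squarefree and ≠ 1. Hence x^2 - 10x + 703 is irreducible over Q and is the minimal polynomial of α.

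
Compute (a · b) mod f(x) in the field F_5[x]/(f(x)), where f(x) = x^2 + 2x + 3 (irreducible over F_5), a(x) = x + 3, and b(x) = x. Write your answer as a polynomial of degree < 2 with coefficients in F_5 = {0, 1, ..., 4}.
a · b ≡ x + 2 (mod f(x))

Multiply in F_5[x]: a(x)·b(x) = (x + 3)·(x) = x^2 + 3x. This has degree ≥ 2, so divide by f(x) over F_5: x^2 + 3x = (1)·(x^2 + 2x + 3) + (x + 2). Hence a·b ≡ x + 2 (mod f). (F_5[x]/(f) is a field with 5^2 = 25 elements since f is irreducible of degree 2.)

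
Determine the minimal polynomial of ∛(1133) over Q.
m_α(x) = x^3 - 1133

α satisfies α^3 = 1133, so x^3 - 1133 annihilates α. By the rational root test, a rational root p/q (in lowest terms) of x^3 - 1133 would satisfy p^3 = 1133 q^3, forcing q = 1 and p^3 = 1133; but 1133 is not a perfect cube, contradiction. A monic cubic over Q with no rational root is irreducible (any nontrivial factorization would include a linear factor). Hence x^3 - 1133 is the minimal polynomial of α, and in particular [Q(α):Q] = 3.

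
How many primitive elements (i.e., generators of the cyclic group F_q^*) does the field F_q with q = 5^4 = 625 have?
There are φ(624) = 192 primitive elements

F_q^* is cyclic of order q - 1 = 624. A cyclic group of order m has exactly φ(m) generators. Here m = 624 = 2^4 · 3 · 13, so the number of primitive elements is φ(624) = 192.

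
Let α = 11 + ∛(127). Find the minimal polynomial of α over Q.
m_α(x) = x^3 - 33x^2 + 363x - 1458

Set β = α - 11 = ∛(127), so β^3 = 127. Then (α - 11)^3 - 127 = 0, i.e. α is a root of g(x) = (x - 11)^3 - 127 = x^3 - 33x^2 + 363x - 1458. Since g(x) = h(x - 11) where h(x) = x^3 - 127, and h is irreducible over Q (because 127 is not a perfect cube, so h has no rational root, and a monic cubic with no rational root is irreducible), g is also irreducible (irreducibility is preserved under the substitution x → x - 11). Hence m_α(x) = x^3 - 33x^2 + 363x - 1458.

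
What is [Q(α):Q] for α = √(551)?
[Q(α):Q] = 2

[Q(α):Q] equals the degree of the minimal polynomial of α. Here α^2 = 551 and x^2 - 551 is irreducible (d = 551 is squarefree, ≠ 1, hence not a square), so deg(m_α) = 2. Thus [Q(α):Q] = 2.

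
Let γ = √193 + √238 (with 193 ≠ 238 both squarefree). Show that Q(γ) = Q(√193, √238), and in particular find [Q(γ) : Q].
[Q(γ) : Q] = 4 (equivalently, Q(γ) = Q(√193, √238))

Obviously Q(γ) ⊆ Q(√193, √238), and [Q(√193, √238):Q] = 4 (since 193, 238 are distinct squarefree integers > 1 with 45934 not a perfect square). To show equality we compute the minimal polynomial of γ. From γ = √193 + √238: γ^2 = 193 + 2√(45934) + 238 = 431 + 2√(45934), so γ^2 - 431 = 2√(45934); squaring, (γ^2 - 431)^2 = 4·45934, i.e. γ^4 - 862γ^2 + 185761 - 183736 = 0, i.e. γ^4 - 862γ^2 + 2025 = 0. So γ is a root of x^4 - 862x^2 + 2025. This polynomial is irreducible over Q: it has no rational root (each ±√193 ± √238 is irrational), and any factorization into two quadratics over Q would force √(45934) ∈ Q (pairing opposite roots) or √193, √238 ∈ Q (other pairings), all impossible. Hence [Q(γ):Q] = 4 = [Q(√193, √238):Q], so Q(γ) = Q(√193, √238).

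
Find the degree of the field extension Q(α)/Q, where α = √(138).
[Q(α):Q] = 2

[Q(α):Q] equals the degree of the minimal polynomial of α. Here α^2 = 138 and x^2 - 138 is irreducible (d = 138 is squarefree, ≠ 1, hence not a square), so deg(m_α) = 2. Thus [Q(α):Q] = 2.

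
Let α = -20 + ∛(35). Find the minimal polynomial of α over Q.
m_α(x) = x^3 + 60x^2 + 1200x + 7965

Set β = α + 20 = ∛(35), so β^3 = 35. Then (α + 20)^3 - 35 = 0, i.e. α is a root of g(x) = (x + 20)^3 - 35 = x^3 + 60x^2 + 1200x + 7965. Since g(x) = h(x + 20) where h(x) = x^3 - 35, and h is irreducible over Q (because 35 is not a perfect cube, so h has no rational root, and a monic cubic with no rational root is irreducible), g is also irreducible (irreducibility is preserved under the substitution x → x + 20). Hence m_α(x) = x^3 + 60x^2 + 1200x + 7965.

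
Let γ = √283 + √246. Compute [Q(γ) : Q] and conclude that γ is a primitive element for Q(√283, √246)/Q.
[Q(γ) : Q] = 4 (equivalently, Q(γ) = Q(√283, √246))

Obviously Q(γ) ⊆ Q(√283, √246), and [Q(√283, √246):Q] = 4 (since 283, 246 are distinct squarefree integers > 1 with 69618 not a perfect square). To show equality we compute the minimal polynomial of γ. From γ = √283 + √246: γ^2 = 283 + 2√(69618) + 246 = 529 + 2√(69618), so γ^2 - 529 = 2√(69618); squaring, (γ^2 - 529)^2 = 4·69618, i.e. γ^4 - 1058γ^2 + 279841 - 278472 = 0, i.e. γ^4 - 1058γ^2 + 1369 = 0. So γ is a root of x^4 - 1058x^2 + 1369. This polynomial is irreducible over Q: it has no rational root (each ±√283 ± √246 is irrational), and any factorization into two quadratics over Q would force √(69618) ∈ Q (pairing opposite roots) or √283, √246 ∈ Q (other pairings), all impossible. Hence [Q(γ):Q] = 4 = [Q(√283, √246):Q], so Q(γ) = Q(√283, √246).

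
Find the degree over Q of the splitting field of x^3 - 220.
[K : Q] = 6

The roots of x^3 - 220 are ∛220, ω∛220, ω^2∛220 where ω = e^(2πi/3) is a primitive cube root of unity, so K = Q(∛220, ω). Now [Q(∛220):Q] = 3 (since 220 is not a perfect cube, x^3 - 220 is irreducible) and [Q(ω):Q] = 2. Both 2 and 3 divide [K:Q], and [K:Q] ≤ 3·2 = 6, so [K:Q] = 6. (Equivalently: Q(∛220) ⊂ R but ω ∉ R, so [K : Q(∛220)] = 2.)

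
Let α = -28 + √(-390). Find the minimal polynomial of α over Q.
m_α(x) = x^2 + 56x + 1174

From α + 28 = √(-390), squaring gives (α + 28)^2 = -390, i.e. α^2 + 56α + 784 = -390, so α^2 + 56α + 1174 = 0. The discriminant of x^2 + 56x + 1174 is (56)^2 - 4·(1174) = 3136 - 4696 = -1560, and 4·(-390) is not a perfect square in Q since -390 is squarefree and ≠ 1. Hence x^2 + 56x + 1174 is irreducible over Q and is the minimal polynomial of α.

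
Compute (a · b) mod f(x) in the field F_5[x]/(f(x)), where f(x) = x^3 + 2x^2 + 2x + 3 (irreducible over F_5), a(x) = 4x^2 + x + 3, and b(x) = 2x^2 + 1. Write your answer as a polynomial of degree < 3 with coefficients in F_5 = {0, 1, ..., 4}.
a · b ≡ 2x^2 (mod f(x))

Multiply in F_5[x]: a(x)·b(x) = (4x^2 + x + 3)·(2x^2 + 1) = 3x^4 + 2x^3 + x + 3. This has degree ≥ 3, so divide by f(x) over F_5: 3x^4 + 2x^3 + x + 3 = (3x + 1)·(x^3 + 2x^2 + 2x + 3) + (2x^2). Hence a·b ≡ 2x^2 (mod f). (F_5[x]/(f) is a field with 5^3 = 125 elements since f is irreducible of degree 3.)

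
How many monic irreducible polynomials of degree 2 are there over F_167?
There are 13861 monic irreducible polynomials of degree 2 over F_167

Each element of F_{167^2} that lies in no proper subfield is a root of exactly one monic irreducible of degree 2 over F_167, and each such polynomial has 2 distinct roots in F_{167^2}. By Möbius inversion the count is N_167(2) = (1/2) Σ_{d|2} μ(2/d) · 167^d = (1/2)(μ(2)·167^1 + μ(1)·167^2) = 27722/2 = 13861.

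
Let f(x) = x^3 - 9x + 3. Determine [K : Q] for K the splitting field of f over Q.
[K : Q] = 6

By the rational root test, any rational root of the monic integer polynomial f(x) = x^3 - 9x + 3 must be an integer dividing the constant term 3, i.e. one of ±{1, 3}. Evaluating: f(1) = -5, f(-1) = 11, f(3) = 3, f(-3) = 3; none is 0, so f has no rational root and is therefore irreducible over Q (a cubic with no linear factor over a field is irreducible). For an irreducible cubic, the Galois group is A_3 or S_3 according as the discriminant disc(f) = -4a^3 - 27b^2 = -4·(-9)^3 - 27·(3)^2 = 2673 is or is not a square in Q. Here disc(f) = 2673 is not a perfect square in Q, so the Galois group of f over Q is not contained in A_3 and must be all of S_3. The splitting field has degree |S_3| = 6 over Q, so [K : Q] = 6.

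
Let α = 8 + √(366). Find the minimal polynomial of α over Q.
m_α(x) = x^2 - 16x - 302

From α - 8 = √(366), squaring gives (α - 8)^2 = 366, i.e. α^2 - 16α + 64 = 366, so α^2 - 16α - 302 = 0. The discriminant of x^2 - 16x - 302 is (-16)^2 - 4·(-302) = 256 + 1208 = 1464, and 4·(366) is not a perfect square in Q since 366 is squarefree and ≠ 1. Hence x^2 - 16x - 302 is irreducible over Q and is the minimal polynomial of α.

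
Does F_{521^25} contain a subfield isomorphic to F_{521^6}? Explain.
No: F_{521^6} is not a subfield of F_{521^25}

F_{p^m} embeds in F_{p^n} iff m | n. Here 6 ∤ 25 (since 25 = 4·6 + 1 with remainder 1 ≠ 0), so F_{521^6} is not a subfield of F_{521^25}. Equivalently: if it were, the tower law would give 6 = [F_{521^6}:F_521] dividing [F_{521^25}:F_521] = 25, contradiction.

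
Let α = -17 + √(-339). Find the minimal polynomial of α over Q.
m_α(x) = x^2 + 34x + 628

From α + 17 = √(-339), squaring gives (α + 17)^2 = -339, i.e. α^2 + 34α + 289 = -339, so α^2 + 34α + 628 = 0. The discriminant of x^2 + 34x + 628 is (34)^2 - 4·(628) = 1156 - 2512 = -1356, and 4·(-339) is not a perfect square in Q since -339 is squarefree and ≠ 1. Hence x^2 + 34x + 628 is irreducible over Q and is the minimal polynomial of α.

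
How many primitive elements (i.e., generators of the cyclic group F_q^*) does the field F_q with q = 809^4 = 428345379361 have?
There are φ(428345379360) = 112521830400 primitive elements

F_q^* is cyclic of order q - 1 = 428345379360. A cyclic group of order m has exactly φ(m) generators. Here m = 428345379360 = 2^5 · 3^4 · 5 · 101 · 229 · 1429, so the number of primitive elements is φ(428345379360) = 112521830400.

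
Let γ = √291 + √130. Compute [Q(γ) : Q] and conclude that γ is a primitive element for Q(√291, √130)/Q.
[Q(γ) : Q] = 4 (equivalently, Q(γ) = Q(√291, √130))

Obviously Q(γ) ⊆ Q(√291, √130), and [Q(√291, √130):Q] = 4 (since 291, 130 are distinct squarefree integers > 1 with 37830 not a perfect square). To show equality we compute the minimal polynomial of γ. From γ = √291 + √130: γ^2 = 291 + 2√(37830) + 130 = 421 + 2√(37830), so γ^2 - 421 = 2√(37830); squaring, (γ^2 - 421)^2 = 4·37830, i.e. γ^4 - 842γ^2 + 177241 - 151320 = 0, i.e. γ^4 - 842γ^2 + 25921 = 0. So γ is a root of x^4 - 842x^2 + 25921. This polynomial is irreducible over Q: it has no rational root (each ±√291 ± √130 is irrational), and any factorization into two quadratics over Q would force √(37830) ∈ Q (pairing opposite roots) or √291, √130 ∈ Q (other pairings), all impossible. Hence [Q(γ):Q] = 4 = [Q(√291, √130):Q], so Q(γ) = Q(√291, √130).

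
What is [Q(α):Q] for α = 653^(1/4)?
[Q(α):Q] = 4

α is a root of x^4 - 653. By Eisenstein's criterion at the prime p = 653 (which divides the constant term 653 but p^2 = 426409 does not, since 653 is squarefree), x^4 - 653 is irreducible over Q. Hence [Q(α):Q] = 4.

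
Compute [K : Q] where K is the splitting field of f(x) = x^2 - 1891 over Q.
[K : Q] = 2

f(x) = x^2 - 1891 factors as (x - √1891)(x + √1891). The splitting field is K = Q(√1891). Since 1891 is squarefree and > 1, it is not a perfect square, so x^2 - 1891 is irreducible over Q and [Q(√1891) : Q] = 2. Hence [K : Q] = 2.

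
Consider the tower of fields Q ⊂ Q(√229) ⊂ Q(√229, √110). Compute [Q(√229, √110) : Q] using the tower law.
[Q(√229, √110) : Q] = 4

[Q(√229):Q] = 2 (min poly x^2 - 229, irreducible since 229 is squarefree > 1). For the top step, suppose √110 ∈ Q(√229), say √110 = c + d√229 with c, d ∈ Q. Squaring: 110 = c^2 + 229d^2 + 2cd√229. Since √229 ∉ Q this forces 2cd = 0. If d = 0 then √110 = c ∈ Q, contradicting 110 squarefree > 1. If c = 0 then 110 = 229d^2, so 229·110 = (229d)^2 is a perfect square in Q — but 229·110 = 25190 is not a perfect square (since 229 and 110 are distinct squarefree integers). Contradiction. Hence √110 ∉ Q(√229), so x^2 - 110 stays irreducible over Q(√229) and [Q(√229, √110) : Q(√229)] = 2. By the tower law, [Q(√229, √110) : Q] = 2 · 2 = 4.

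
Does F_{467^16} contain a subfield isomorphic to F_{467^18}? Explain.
No: F_{467^18} is not a subfield of F_{467^16}

F_{p^m} embeds in F_{p^n} iff m | n. Here 18 ∤ 16 (since 16 = 0·18 + 16 with remainder 16 ≠ 0), so F_{467^18} is not a subfield of F_{467^16}. Equivalently: if it were, the tower law would give 18 = [F_{467^18}:F_467] dividing [F_{467^16}:F_467] = 16, contradiction.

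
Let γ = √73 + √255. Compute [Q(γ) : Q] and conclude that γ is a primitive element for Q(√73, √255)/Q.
[Q(γ) : Q] = 4 (equivalently, Q(γ) = Q(√73, √255))

Obviously Q(γ) ⊆ Q(√73, √255), and [Q(√73, √255):Q] = 4 (since 73, 255 are distinct squarefree integers > 1 with 18615 not a perfect square). To show equality we compute the minimal polynomial of γ. From γ = √73 + √255: γ^2 = 73 + 2√(18615) + 255 = 328 + 2√(18615), so γ^2 - 328 = 2√(18615); squaring, (γ^2 - 328)^2 = 4·18615, i.e. γ^4 - 656γ^2 + 107584 - 74460 = 0, i.e. γ^4 - 656γ^2 + 33124 = 0. So γ is a root of x^4 - 656x^2 + 33124. This polynomial is irreducible over Q: it has no rational root (each ±√73 ± √255 is irrational), and any factorization into two quadratics over Q would force √(18615) ∈ Q (pairing opposite roots) or √73, √255 ∈ Q (other pairings), all impossible. Hence [Q(γ):Q] = 4 = [Q(√73, √255):Q], so Q(γ) = Q(√73, √255).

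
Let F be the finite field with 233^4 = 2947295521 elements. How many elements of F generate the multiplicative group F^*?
There are φ(2947295520) = 681246720 primitive elements

F_q^* is cyclic of order q - 1 = 2947295520. A cyclic group of order m has exactly φ(m) generators. Here m = 2947295520 = 2^5 · 3^2 · 5 · 13 · 29 · 61 · 89, so the number of primitive elements is φ(2947295520) = 681246720.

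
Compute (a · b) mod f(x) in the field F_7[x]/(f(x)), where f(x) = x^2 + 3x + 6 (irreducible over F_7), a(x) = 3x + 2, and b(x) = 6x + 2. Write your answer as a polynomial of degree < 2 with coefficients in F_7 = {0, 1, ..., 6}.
a · b ≡ 6x + 1 (mod f(x))

Multiply in F_7[x]: a(x)·b(x) = (3x + 2)·(6x + 2) = 4x^2 + 4x + 4. This has degree ≥ 2, so divide by f(x) over F_7: 4x^2 + 4x + 4 = (4)·(x^2 + 3x + 6) + (6x + 1). Hence a·b ≡ 6x + 1 (mod f). (F_7[x]/(f) is a field with 7^2 = 49 elements since f is irreducible of degree 2.)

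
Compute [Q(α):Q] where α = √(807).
[Q(α):Q] = 2

[Q(α):Q] equals the degree of the minimal polynomial of α. Here α^2 = 807 and x^2 - 807 is irreducible (d = 807 is squarefree, ≠ 1, hence not a square), so deg(m_α) = 2. Thus [Q(α):Q] = 2.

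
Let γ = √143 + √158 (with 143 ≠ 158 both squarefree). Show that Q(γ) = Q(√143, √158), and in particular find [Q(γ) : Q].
[Q(γ) : Q] = 4 (equivalently, Q(γ) = Q(√143, √158))

Obviously Q(γ) ⊆ Q(√143, √158), and [Q(√143, √158):Q] = 4 (since 143, 158 are distinct squarefree integers > 1 with 22594 not a perfect square). To show equality we compute the minimal polynomial of γ. From γ = √143 + √158: γ^2 = 143 + 2√(22594) + 158 = 301 + 2√(22594), so γ^2 - 301 = 2√(22594); squaring, (γ^2 - 301)^2 = 4·22594, i.e. γ^4 - 602γ^2 + 90601 - 90376 = 0, i.e. γ^4 - 602γ^2 + 225 = 0. So γ is a root of x^4 - 602x^2 + 225. This polynomial is irreducible over Q: it has no rational root (each ±√143 ± √158 is irrational), and any factorization into two quadratics over Q would force √(22594) ∈ Q (pairing opposite roots) or √143, √158 ∈ Q (other pairings), all impossible. Hence [Q(γ):Q] = 4 = [Q(√143, √158):Q], so Q(γ) = Q(√143, √158).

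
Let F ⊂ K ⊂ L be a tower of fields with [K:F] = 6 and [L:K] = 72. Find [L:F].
[L:F] = 432

The tower law says that for any tower of field extensions F ⊂ K ⊂ L with finite degrees, [L:F] = [L:K] · [K:F]. Here this gives [L:F] = 72 · 6 = 432.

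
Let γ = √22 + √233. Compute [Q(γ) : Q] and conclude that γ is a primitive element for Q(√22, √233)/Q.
[Q(γ) : Q] = 4 (equivalently, Q(γ) = Q(√22, √233))

Obviously Q(γ) ⊆ Q(√22, √233), and [Q(√22, √233):Q] = 4 (since 22, 233 are distinct squarefree integers > 1 with 5126 not a perfect square). To show equality we compute the minimal polynomial of γ. From γ = √22 + √233: γ^2 = 22 + 2√(5126) + 233 = 255 + 2√(5126), so γ^2 - 255 = 2√(5126); squaring, (γ^2 - 255)^2 = 4·5126, i.e. γ^4 - 510γ^2 + 65025 - 20504 = 0, i.e. γ^4 - 510γ^2 + 44521 = 0. So γ is a root of x^4 - 510x^2 + 44521. This polynomial is irreducible over Q: it has no rational root (each ±√22 ± √233 is irrational), and any factorization into two quadratics over Q would force √(5126) ∈ Q (pairing opposite roots) or √22, √233 ∈ Q (other pairings), all impossible. Hence [Q(γ):Q] = 4 = [Q(√22, √233):Q], so Q(γ) = Q(√22, √233).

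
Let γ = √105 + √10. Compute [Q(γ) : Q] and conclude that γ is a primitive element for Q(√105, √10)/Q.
[Q(γ) : Q] = 4 (equivalently, Q(γ) = Q(√105, √10))

Obviously Q(γ) ⊆ Q(√105, √10), and [Q(√105, √10):Q] = 4 (since 105, 10 are distinct squarefree integers > 1 with 1050 not a perfect square). To show equality we compute the minimal polynomial of γ. From γ = √105 + √10: γ^2 = 105 + 2√(1050) + 10 = 115 + 2√(1050), so γ^2 - 115 = 2√(1050); squaring, (γ^2 - 115)^2 = 4·1050, i.e. γ^4 - 230γ^2 + 13225 - 4200 = 0, i.e. γ^4 - 230γ^2 + 9025 = 0. So γ is a root of x^4 - 230x^2 + 9025. This polynomial is irreducible over Q: it has no rational root (each ±√105 ± √10 is irrational), and any factorization into two quadratics over Q would force √(1050) ∈ Q (pairing opposite roots) or √105, √10 ∈ Q (other pairings), all impossible. Hence [Q(γ):Q] = 4 = [Q(√105, √10):Q], so Q(γ) = Q(√105, √10).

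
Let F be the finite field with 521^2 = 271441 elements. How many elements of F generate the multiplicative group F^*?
There are φ(271440) = 64512 primitive elements

F_q^* is cyclic of order q - 1 = 271440. A cyclic group of order m has exactly φ(m) generators. Here m = 271440 = 2^4 · 3^2 · 5 · 13 · 29, so the number of primitive elements is φ(271440) = 64512.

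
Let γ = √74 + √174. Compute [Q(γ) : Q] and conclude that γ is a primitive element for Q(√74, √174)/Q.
[Q(γ) : Q] = 4 (equivalently, Q(γ) = Q(√74, √174))

Obviously Q(γ) ⊆ Q(√74, √174), and [Q(√74, √174):Q] = 4 (since 74, 174 are distinct squarefree integers > 1 with 12876 not a perfect square). To show equality we compute the minimal polynomial of γ. From γ = √74 + √174: γ^2 = 74 + 2√(12876) + 174 = 248 + 2√(12876), so γ^2 - 248 = 2√(12876); squaring, (γ^2 - 248)^2 = 4·12876, i.e. γ^4 - 496γ^2 + 61504 - 51504 = 0, i.e. γ^4 - 496γ^2 + 10000 = 0. So γ is a root of x^4 - 496x^2 + 10000. This polynomial is irreducible over Q: it has no rational root (each ±√74 ± √174 is irrational), and any factorization into two quadratics over Q would force √(12876) ∈ Q (pairing opposite roots) or √74, √174 ∈ Q (other pairings), all impossible. Hence [Q(γ):Q] = 4 = [Q(√74, √174):Q], so Q(γ) = Q(√74, √174).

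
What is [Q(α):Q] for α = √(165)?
[Q(α):Q] = 2

[Q(α):Q] equals the degree of the minimal polynomial of α. Here α^2 = 165 and x^2 - 165 is irreducible (d = 165 is squarefree, ≠ 1, hence not a square), so deg(m_α) = 2. Thus [Q(α):Q] = 2.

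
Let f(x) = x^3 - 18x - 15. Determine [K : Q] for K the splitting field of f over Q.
[K : Q] = 6

By the rational root test, any rational root of the monic integer polynomial f(x) = x^3 - 18x - 15 must be an integer dividing the constant term -15, i.e. one of ±{1, 3, 5, 15}. Evaluating: f(1) = -32, f(-1) = 2, f(3) = -42, f(-3) = 12, f(5) = 20, f(-5) = -50, f(15) = 3090, f(-15) = -3120; none is 0, so f has no rational root and is therefore irreducible over Q (a cubic with no linear factor over a field is irreducible). For an irreducible cubic, the Galois group is A_3 or S_3 according as the discriminant disc(f) = -4a^3 - 27b^2 = -4·(-18)^3 - 27·(-15)^2 = 17253 is or is not a square in Q. Here disc(f) = 17253 is not a perfect square in Q, so the Galois group of f over Q is not contained in A_3 and must be all of S_3. The splitting field has degree |S_3| = 6 over Q, so [K : Q] = 6.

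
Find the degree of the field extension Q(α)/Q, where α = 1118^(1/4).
[Q(α):Q] = 4

α is a root of x^4 - 1118. By Eisenstein's criterion at the prime p = 2 (which divides the constant term 1118 but p^2 = 4 does not, since 1118 is squarefree), x^4 - 1118 is irreducible over Q. Hence [Q(α):Q] = 4.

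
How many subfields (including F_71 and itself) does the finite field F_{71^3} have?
F_{71^3} has 2 subfields

The subfields of F_{p^n} are exactly the fields F_{p^d} for d | n (each is the fixed field of the unique index-d subgroup of Gal(F_{p^n}/F_p) ≅ Z/nZ). The divisors of n = 3 are {1, 3}, giving 2 subfields: F_{71^1}, F_{71^3}.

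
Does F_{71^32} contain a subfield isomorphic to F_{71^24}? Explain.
No: F_{71^24} is not a subfield of F_{71^32}

F_{p^m} embeds in F_{p^n} iff m | n. Here 24 ∤ 32 (since 32 = 1·24 + 8 with remainder 8 ≠ 0), so F_{71^24} is not a subfield of F_{71^32}. Equivalently: if it were, the tower law would give 24 = [F_{71^24}:F_71] dividing [F_{71^32}:F_71] = 32, contradiction.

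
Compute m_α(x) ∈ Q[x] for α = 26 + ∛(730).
m_α(x) = x^3 - 78x^2 + 2028x - 18306

Set β = α - 26 = ∛(730), so β^3 = 730. Then (α - 26)^3 - 730 = 0, i.e. α is a root of g(x) = (x - 26)^3 - 730 = x^3 - 78x^2 + 2028x - 18306. Since g(x) = h(x - 26) where h(x) = x^3 - 730, and h is irreducible over Q (because 730 is not a perfect cube, so h has no rational root, and a monic cubic with no rational root is irreducible), g is also irreducible (irreducibility is preserved under the substitution x → x - 26). Hence m_α(x) = x^3 - 78x^2 + 2028x - 18306.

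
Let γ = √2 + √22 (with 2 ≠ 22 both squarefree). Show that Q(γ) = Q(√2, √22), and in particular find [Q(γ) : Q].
[Q(γ) : Q] = 4 (equivalently, Q(γ) = Q(√2, √22))

Obviously Q(γ) ⊆ Q(√2, √22), and [Q(√2, √22):Q] = 4 (since 2, 22 are distinct squarefree integers > 1 with 44 not a perfect square). To show equality we compute the minimal polynomial of γ. From γ = √2 + √22: γ^2 = 2 + 2√(44) + 22 = 24 + 2√(44), so γ^2 - 24 = 2√(44); squaring, (γ^2 - 24)^2 = 4·44, i.e. γ^4 - 48γ^2 + 576 - 176 = 0, i.e. γ^4 - 48γ^2 + 400 = 0. So γ is a root of x^4 - 48x^2 + 400. This polynomial is irreducible over Q: it has no rational root (each ±√2 ± √22 is irrational), and any factorization into two quadratics over Q would force √(44) ∈ Q (pairing opposite roots) or √2, √22 ∈ Q (other pairings), all impossible. Hence [Q(γ):Q] = 4 = [Q(√2, √22):Q], so Q(γ) = Q(√2, √22).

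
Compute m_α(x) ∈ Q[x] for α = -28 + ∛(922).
m_α(x) = x^3 + 84x^2 + 2352x + 21030

Set β = α + 28 = ∛(922), so β^3 = 922. Then (α + 28)^3 - 922 = 0, i.e. α is a root of g(x) = (x + 28)^3 - 922 = x^3 + 84x^2 + 2352x + 21030. Since g(x) = h(x + 28) where h(x) = x^3 - 922, and h is irreducible over Q (because 922 is not a perfect cube, so h has no rational root, and a monic cubic with no rational root is irreducible), g is also irreducible (irreducibility is preserved under the substitution x → x + 28). Hence m_α(x) = x^3 + 84x^2 + 2352x + 21030.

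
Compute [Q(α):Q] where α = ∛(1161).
[Q(α):Q] = 3

The minimal polynomial of α is x^3 - 1161, irreducible over Q since 1161 is not a perfect cube (so x^3 - 1161 has no rational root). Hence [Q(α):Q] = deg(m_α) = 3.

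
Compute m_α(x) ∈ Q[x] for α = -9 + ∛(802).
m_α(x) = x^3 + 27x^2 + 243x - 73

Set β = α + 9 = ∛(802), so β^3 = 802. Then (α + 9)^3 - 802 = 0, i.e. α is a root of g(x) = (x + 9)^3 - 802 = x^3 + 27x^2 + 243x - 73. Since g(x) = h(x + 9) where h(x) = x^3 - 802, and h is irreducible over Q (because 802 is not a perfect cube, so h has no rational root, and a monic cubic with no rational root is irreducible), g is also irreducible (irreducibility is preserved under the substitution x → x + 9). Hence m_α(x) = x^3 + 27x^2 + 243x - 73.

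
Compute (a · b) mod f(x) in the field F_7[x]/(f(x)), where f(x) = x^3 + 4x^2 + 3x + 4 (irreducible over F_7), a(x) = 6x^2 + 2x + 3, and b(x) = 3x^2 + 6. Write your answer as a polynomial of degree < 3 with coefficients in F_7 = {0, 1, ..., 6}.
a · b ≡ 3x^2 + 5x + 2 (mod f(x))

Multiply in F_7[x]: a(x)·b(x) = (6x^2 + 2x + 3)·(3x^2 + 6) = 4x^4 + 6x^3 + 3x^2 + 5x + 4. This has degree ≥ 3, so divide by f(x) over F_7: 4x^4 + 6x^3 + 3x^2 + 5x + 4 = (4x + 4)·(x^3 + 4x^2 + 3x + 4) + (3x^2 + 5x + 2). Hence a·b ≡ 3x^2 + 5x + 2 (mod f). (F_7[x]/(f) is a field with 7^3 = 343 elements since f is irreducible of degree 3.)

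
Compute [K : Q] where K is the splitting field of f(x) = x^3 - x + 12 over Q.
[K : Q] = 6

By the rational root test, any rational root of the monic integer polynomial f(x) = x^3 - x + 12 must be an integer dividing the constant term 12, i.e. one of ±{1, 2, 3, 4, 6, 12}. Evaluating: f(1) = 12, f(-1) = 12, f(2) = 18, f(-2) = 6, f(3) = 36, f(-3) = -12, f(4) = 72, f(-4) = -48, f(6) = 222, f(-6) = -198, f(12) = 1728, f(-12) = -1704; none is 0, so f has no rational root and is therefore irreducible over Q (a cubic with no linear factor over a field is irreducible). For an irreducible cubic, the Galois group is A_3 or S_3 according as the discriminant disc(f) = -4a^3 - 27b^2 = -4·(-1)^3 - 27·(12)^2 = -3884 is or is not a square in Q. Here disc(f) = -3884 is not a perfect square in Q, so the Galois group of f over Q is not contained in A_3 and must be all of S_3. The splitting field has degree |S_3| = 6 over Q, so [K : Q] = 6.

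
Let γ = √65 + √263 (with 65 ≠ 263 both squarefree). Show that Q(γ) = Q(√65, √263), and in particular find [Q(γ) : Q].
[Q(γ) : Q] = 4 (equivalently, Q(γ) = Q(√65, √263))

Obviously Q(γ) ⊆ Q(√65, √263), and [Q(√65, √263):Q] = 4 (since 65, 263 are distinct squarefree integers > 1 with 17095 not a perfect square). To show equality we compute the minimal polynomial of γ. From γ = √65 + √263: γ^2 = 65 + 2√(17095) + 263 = 328 + 2√(17095), so γ^2 - 328 = 2√(17095); squaring, (γ^2 - 328)^2 = 4·17095, i.e. γ^4 - 656γ^2 + 107584 - 68380 = 0, i.e. γ^4 - 656γ^2 + 39204 = 0. So γ is a root of x^4 - 656x^2 + 39204. This polynomial is irreducible over Q: it has no rational root (each ±√65 ± √263 is irrational), and any factorization into two quadratics over Q would force √(17095) ∈ Q (pairing opposite roots) or √65, √263 ∈ Q (other pairings), all impossible. Hence [Q(γ):Q] = 4 = [Q(√65, √263):Q], so Q(γ) = Q(√65, √263).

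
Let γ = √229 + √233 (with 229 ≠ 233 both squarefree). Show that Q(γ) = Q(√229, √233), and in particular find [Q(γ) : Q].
[Q(γ) : Q] = 4 (equivalently, Q(γ) = Q(√229, √233))

Obviously Q(γ) ⊆ Q(√229, √233), and [Q(√229, √233):Q] = 4 (since 229, 233 are distinct squarefree integers > 1 with 53357 not a perfect square). To show equality we compute the minimal polynomial of γ. From γ = √229 + √233: γ^2 = 229 + 2√(53357) + 233 = 462 + 2√(53357), so γ^2 - 462 = 2√(53357); squaring, (γ^2 - 462)^2 = 4·53357, i.e. γ^4 - 924γ^2 + 213444 - 213428 = 0, i.e. γ^4 - 924γ^2 + 16 = 0. So γ is a root of x^4 - 924x^2 + 16. This polynomial is irreducible over Q: it has no rational root (each ±√229 ± √233 is irrational), and any factorization into two quadratics over Q would force √(53357) ∈ Q (pairing opposite roots) or √229, √233 ∈ Q (other pairings), all impossible. Hence [Q(γ):Q] = 4 = [Q(√229, √233):Q], so Q(γ) = Q(√229, √233).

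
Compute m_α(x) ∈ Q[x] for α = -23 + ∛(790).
m_α(x) = x^3 + 69x^2 + 1587x + 11377

Set β = α + 23 = ∛(790), so β^3 = 790. Then (α + 23)^3 - 790 = 0, i.e. α is a root of g(x) = (x + 23)^3 - 790 = x^3 + 69x^2 + 1587x + 11377. Since g(x) = h(x + 23) where h(x) = x^3 - 790, and h is irreducible over Q (because 790 is not a perfect cube, so h has no rational root, and a monic cubic with no rational root is irreducible), g is also irreducible (irreducibility is preserved under the substitution x → x + 23). Hence m_α(x) = x^3 + 69x^2 + 1587x + 11377.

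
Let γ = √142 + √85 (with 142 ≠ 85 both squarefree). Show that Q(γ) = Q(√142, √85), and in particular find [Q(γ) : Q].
[Q(γ) : Q] = 4 (equivalently, Q(γ) = Q(√142, √85))

Obviously Q(γ) ⊆ Q(√142, √85), and [Q(√142, √85):Q] = 4 (since 142, 85 are distinct squarefree integers > 1 with 12070 not a perfect square). To show equality we compute the minimal polynomial of γ. From γ = √142 + √85: γ^2 = 142 + 2√(12070) + 85 = 227 + 2√(12070), so γ^2 - 227 = 2√(12070); squaring, (γ^2 - 227)^2 = 4·12070, i.e. γ^4 - 454γ^2 + 51529 - 48280 = 0, i.e. γ^4 - 454γ^2 + 3249 = 0. So γ is a root of x^4 - 454x^2 + 3249. This polynomial is irreducible over Q: it has no rational root (each ±√142 ± √85 is irrational), and any factorization into two quadratics over Q would force √(12070) ∈ Q (pairing opposite roots) or √142, √85 ∈ Q (other pairings), all impossible. Hence [Q(γ):Q] = 4 = [Q(√142, √85):Q], so Q(γ) = Q(√142, √85).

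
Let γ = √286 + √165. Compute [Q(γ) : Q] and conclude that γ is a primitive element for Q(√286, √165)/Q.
[Q(γ) : Q] = 4 (equivalently, Q(γ) = Q(√286, √165))

Obviously Q(γ) ⊆ Q(√286, √165), and [Q(√286, √165):Q] = 4 (since 286, 165 are distinct squarefree integers > 1 with 47190 not a perfect square). To show equality we compute the minimal polynomial of γ. From γ = √286 + √165: γ^2 = 286 + 2√(47190) + 165 = 451 + 2√(47190), so γ^2 - 451 = 2√(47190); squaring, (γ^2 - 451)^2 = 4·47190, i.e. γ^4 - 902γ^2 + 203401 - 188760 = 0, i.e. γ^4 - 902γ^2 + 14641 = 0. So γ is a root of x^4 - 902x^2 + 14641. This polynomial is irreducible over Q: it has no rational root (each ±√286 ± √165 is irrational), and any factorization into two quadratics over Q would force √(47190) ∈ Q (pairing opposite roots) or √286, √165 ∈ Q (other pairings), all impossible. Hence [Q(γ):Q] = 4 = [Q(√286, √165):Q], so Q(γ) = Q(√286, √165).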